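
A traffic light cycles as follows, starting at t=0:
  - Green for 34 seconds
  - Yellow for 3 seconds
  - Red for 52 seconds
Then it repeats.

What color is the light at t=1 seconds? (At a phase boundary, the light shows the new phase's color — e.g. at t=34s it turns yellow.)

Answer: green

Derivation:
Cycle length = 34 + 3 + 52 = 89s
t = 1, phase_t = 1 mod 89 = 1
1 < 34 (green end) → GREEN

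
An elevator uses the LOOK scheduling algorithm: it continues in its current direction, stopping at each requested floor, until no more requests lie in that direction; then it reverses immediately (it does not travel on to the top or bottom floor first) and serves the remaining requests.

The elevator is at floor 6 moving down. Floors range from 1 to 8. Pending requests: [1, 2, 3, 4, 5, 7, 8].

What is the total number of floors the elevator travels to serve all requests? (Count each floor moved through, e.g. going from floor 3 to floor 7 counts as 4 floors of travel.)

Start at floor 6 moving down, LOOK stop order: [5, 4, 3, 2, 1, 7, 8]
  6 → 5: |5-6| = 1, total = 1
  5 → 4: |4-5| = 1, total = 2
  4 → 3: |3-4| = 1, total = 3
  3 → 2: |2-3| = 1, total = 4
  2 → 1: |1-2| = 1, total = 5
  1 → 7: |7-1| = 6, total = 11
  7 → 8: |8-7| = 1, total = 12

Answer: 12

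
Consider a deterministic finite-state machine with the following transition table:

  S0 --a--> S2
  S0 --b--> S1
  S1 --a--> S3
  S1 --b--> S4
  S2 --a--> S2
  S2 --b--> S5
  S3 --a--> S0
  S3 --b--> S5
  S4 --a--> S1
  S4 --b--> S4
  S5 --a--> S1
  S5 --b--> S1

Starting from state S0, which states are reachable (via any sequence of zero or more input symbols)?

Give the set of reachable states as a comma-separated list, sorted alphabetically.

Answer: S0, S1, S2, S3, S4, S5

Derivation:
BFS from S0:
  visit S0: S0--a-->S2 (new), S0--b-->S1 (new)
  visit S2: S2--a-->S2 (seen), S2--b-->S5 (new)
  visit S1: S1--a-->S3 (new), S1--b-->S4 (new)
  visit S5: S5--a-->S1 (seen), S5--b-->S1 (seen)
  visit S3: S3--a-->S0 (seen), S3--b-->S5 (seen)
  visit S4: S4--a-->S1 (seen), S4--b-->S4 (seen)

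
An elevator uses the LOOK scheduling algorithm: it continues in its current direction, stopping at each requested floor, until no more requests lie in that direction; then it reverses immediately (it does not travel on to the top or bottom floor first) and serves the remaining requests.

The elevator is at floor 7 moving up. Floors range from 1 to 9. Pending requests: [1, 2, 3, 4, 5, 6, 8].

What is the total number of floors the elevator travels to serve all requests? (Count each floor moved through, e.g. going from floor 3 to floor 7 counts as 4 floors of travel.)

Start at floor 7 moving up, LOOK stop order: [8, 6, 5, 4, 3, 2, 1]
  7 → 8: |8-7| = 1, total = 1
  8 → 6: |6-8| = 2, total = 3
  6 → 5: |5-6| = 1, total = 4
  5 → 4: |4-5| = 1, total = 5
  4 → 3: |3-4| = 1, total = 6
  3 → 2: |2-3| = 1, total = 7
  2 → 1: |1-2| = 1, total = 8

Answer: 8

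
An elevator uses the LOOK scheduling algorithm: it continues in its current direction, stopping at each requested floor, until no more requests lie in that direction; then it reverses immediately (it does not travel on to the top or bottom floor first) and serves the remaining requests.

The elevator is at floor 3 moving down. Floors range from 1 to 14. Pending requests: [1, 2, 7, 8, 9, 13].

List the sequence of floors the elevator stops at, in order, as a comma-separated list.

Current: 3, moving DOWN
Serve below first (descending): [2, 1]
Then reverse, serve above (ascending): [7, 8, 9, 13]

Answer: 2, 1, 7, 8, 9, 13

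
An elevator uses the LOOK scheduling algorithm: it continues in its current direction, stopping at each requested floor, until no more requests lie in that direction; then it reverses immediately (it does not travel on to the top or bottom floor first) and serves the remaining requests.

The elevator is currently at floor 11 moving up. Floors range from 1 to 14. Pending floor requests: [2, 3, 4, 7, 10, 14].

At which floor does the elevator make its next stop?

Answer: 14

Derivation:
Current floor: 11, direction: up
Requests above: [14]
Requests below: [2, 3, 4, 7, 10]
Moving up and requests lie above → nearest above is min([14]) = 14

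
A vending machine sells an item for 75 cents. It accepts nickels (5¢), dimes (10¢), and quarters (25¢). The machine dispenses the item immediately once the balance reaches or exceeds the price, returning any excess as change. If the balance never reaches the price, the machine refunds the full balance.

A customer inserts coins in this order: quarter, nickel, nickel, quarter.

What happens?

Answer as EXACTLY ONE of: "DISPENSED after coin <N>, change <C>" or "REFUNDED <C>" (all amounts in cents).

Answer: REFUNDED 60

Derivation:
Price: 75¢
Coin 1 (quarter, 25¢): balance = 25¢
Coin 2 (nickel, 5¢): balance = 30¢
Coin 3 (nickel, 5¢): balance = 35¢
Coin 4 (quarter, 25¢): balance = 60¢
All coins inserted, balance 60¢ < price 75¢ → REFUND 60¢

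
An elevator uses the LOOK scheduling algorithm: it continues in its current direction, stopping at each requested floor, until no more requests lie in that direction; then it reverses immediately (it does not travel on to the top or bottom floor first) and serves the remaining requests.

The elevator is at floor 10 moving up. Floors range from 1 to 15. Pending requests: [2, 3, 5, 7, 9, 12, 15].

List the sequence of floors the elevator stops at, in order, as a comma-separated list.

Current: 10, moving UP
Serve above first (ascending): [12, 15]
Then reverse, serve below (descending): [9, 7, 5, 3, 2]

Answer: 12, 15, 9, 7, 5, 3, 2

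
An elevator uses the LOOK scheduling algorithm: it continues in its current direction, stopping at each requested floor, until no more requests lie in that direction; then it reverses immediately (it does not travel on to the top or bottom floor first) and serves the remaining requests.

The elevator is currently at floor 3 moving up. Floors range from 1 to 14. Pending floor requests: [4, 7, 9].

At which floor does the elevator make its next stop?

Answer: 4

Derivation:
Current floor: 3, direction: up
Requests above: [4, 7, 9]
Requests below: []
Moving up and requests lie above → nearest above is min([4, 7, 9]) = 4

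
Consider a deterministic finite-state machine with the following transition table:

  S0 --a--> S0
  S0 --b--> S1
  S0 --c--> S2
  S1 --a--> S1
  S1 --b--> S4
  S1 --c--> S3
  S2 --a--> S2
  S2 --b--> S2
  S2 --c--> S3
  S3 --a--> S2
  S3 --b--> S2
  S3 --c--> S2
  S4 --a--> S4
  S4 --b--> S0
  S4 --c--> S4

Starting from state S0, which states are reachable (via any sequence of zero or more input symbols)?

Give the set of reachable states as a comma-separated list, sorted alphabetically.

BFS from S0:
  visit S0: S0--a-->S0 (seen), S0--b-->S1 (new), S0--c-->S2 (new)
  visit S1: S1--a-->S1 (seen), S1--b-->S4 (new), S1--c-->S3 (new)
  visit S2: S2--a-->S2 (seen), S2--b-->S2 (seen), S2--c-->S3 (seen)
  visit S4: S4--a-->S4 (seen), S4--b-->S0 (seen), S4--c-->S4 (seen)
  visit S3: S3--a-->S2 (seen), S3--b-->S2 (seen), S3--c-->S2 (seen)

Answer: S0, S1, S2, S3, S4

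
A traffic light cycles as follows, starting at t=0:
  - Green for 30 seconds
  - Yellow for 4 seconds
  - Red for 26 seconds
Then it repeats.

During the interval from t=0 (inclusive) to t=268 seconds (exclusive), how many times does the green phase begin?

Cycle = 30+4+26 = 60s
green phase starts at t = k*60 + 0 for k=0,1,2,...
Need k*60+0 < 268 → k < 4.467
k ∈ {0, ..., 4} → 5 starts

Answer: 5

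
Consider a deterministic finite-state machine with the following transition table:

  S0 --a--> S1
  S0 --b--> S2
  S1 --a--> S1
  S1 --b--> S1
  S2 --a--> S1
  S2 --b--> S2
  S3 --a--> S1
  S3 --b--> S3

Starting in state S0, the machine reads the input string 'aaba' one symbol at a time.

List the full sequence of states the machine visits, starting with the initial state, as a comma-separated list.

Answer: S0, S1, S1, S1, S1

Derivation:
Start: S0
  read 'a': S0 --a--> S1
  read 'a': S1 --a--> S1
  read 'b': S1 --b--> S1
  read 'a': S1 --a--> S1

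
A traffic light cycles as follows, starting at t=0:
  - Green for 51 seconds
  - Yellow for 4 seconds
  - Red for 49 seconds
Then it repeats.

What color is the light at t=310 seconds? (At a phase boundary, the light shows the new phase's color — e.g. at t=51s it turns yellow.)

Answer: red

Derivation:
Cycle length = 51 + 4 + 49 = 104s
t = 310, phase_t = 310 mod 104 = 102
102 >= 55 → RED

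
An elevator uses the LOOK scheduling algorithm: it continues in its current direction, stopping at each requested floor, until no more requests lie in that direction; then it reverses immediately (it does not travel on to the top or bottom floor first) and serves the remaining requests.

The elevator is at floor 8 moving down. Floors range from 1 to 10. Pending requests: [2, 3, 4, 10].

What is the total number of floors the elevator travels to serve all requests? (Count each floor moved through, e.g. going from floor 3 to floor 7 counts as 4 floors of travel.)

Start at floor 8 moving down, LOOK stop order: [4, 3, 2, 10]
  8 → 4: |4-8| = 4, total = 4
  4 → 3: |3-4| = 1, total = 5
  3 → 2: |2-3| = 1, total = 6
  2 → 10: |10-2| = 8, total = 14

Answer: 14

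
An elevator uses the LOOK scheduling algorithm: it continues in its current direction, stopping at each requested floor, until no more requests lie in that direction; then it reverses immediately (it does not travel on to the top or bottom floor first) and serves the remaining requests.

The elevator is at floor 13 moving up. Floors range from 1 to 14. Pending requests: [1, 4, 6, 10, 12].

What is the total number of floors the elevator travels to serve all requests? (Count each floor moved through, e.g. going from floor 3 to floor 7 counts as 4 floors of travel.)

Start at floor 13 moving up, LOOK stop order: [12, 10, 6, 4, 1]
  13 → 12: |12-13| = 1, total = 1
  12 → 10: |10-12| = 2, total = 3
  10 → 6: |6-10| = 4, total = 7
  6 → 4: |4-6| = 2, total = 9
  4 → 1: |1-4| = 3, total = 12

Answer: 12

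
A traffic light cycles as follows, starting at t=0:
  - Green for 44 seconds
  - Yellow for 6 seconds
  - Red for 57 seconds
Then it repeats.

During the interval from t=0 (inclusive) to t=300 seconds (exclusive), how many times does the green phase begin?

Cycle = 44+6+57 = 107s
green phase starts at t = k*107 + 0 for k=0,1,2,...
Need k*107+0 < 300 → k < 2.804
k ∈ {0, ..., 2} → 3 starts

Answer: 3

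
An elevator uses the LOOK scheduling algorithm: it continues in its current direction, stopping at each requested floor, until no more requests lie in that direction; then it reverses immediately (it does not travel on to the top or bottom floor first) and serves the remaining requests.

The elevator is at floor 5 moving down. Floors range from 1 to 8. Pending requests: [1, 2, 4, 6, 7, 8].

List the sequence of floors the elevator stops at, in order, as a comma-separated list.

Answer: 4, 2, 1, 6, 7, 8

Derivation:
Current: 5, moving DOWN
Serve below first (descending): [4, 2, 1]
Then reverse, serve above (ascending): [6, 7, 8]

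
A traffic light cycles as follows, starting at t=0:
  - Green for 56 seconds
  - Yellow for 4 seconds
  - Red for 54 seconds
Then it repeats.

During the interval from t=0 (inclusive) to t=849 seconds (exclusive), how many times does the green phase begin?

Cycle = 56+4+54 = 114s
green phase starts at t = k*114 + 0 for k=0,1,2,...
Need k*114+0 < 849 → k < 7.447
k ∈ {0, ..., 7} → 8 starts

Answer: 8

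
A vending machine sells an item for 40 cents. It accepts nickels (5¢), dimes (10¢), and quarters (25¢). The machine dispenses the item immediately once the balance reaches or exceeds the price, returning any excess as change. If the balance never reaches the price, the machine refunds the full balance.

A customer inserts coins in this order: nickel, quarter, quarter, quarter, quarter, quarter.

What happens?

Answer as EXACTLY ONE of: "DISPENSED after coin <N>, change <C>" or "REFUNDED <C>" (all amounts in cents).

Price: 40¢
Coin 1 (nickel, 5¢): balance = 5¢
Coin 2 (quarter, 25¢): balance = 30¢
Coin 3 (quarter, 25¢): balance = 55¢
  → balance >= price → DISPENSE, change = 55 - 40 = 15¢

Answer: DISPENSED after coin 3, change 15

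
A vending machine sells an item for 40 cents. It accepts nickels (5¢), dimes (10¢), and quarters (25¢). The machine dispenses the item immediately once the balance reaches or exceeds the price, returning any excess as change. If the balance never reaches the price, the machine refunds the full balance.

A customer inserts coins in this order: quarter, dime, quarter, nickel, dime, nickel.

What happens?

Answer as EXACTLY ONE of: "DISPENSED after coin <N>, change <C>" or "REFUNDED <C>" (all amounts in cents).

Price: 40¢
Coin 1 (quarter, 25¢): balance = 25¢
Coin 2 (dime, 10¢): balance = 35¢
Coin 3 (quarter, 25¢): balance = 60¢
  → balance >= price → DISPENSE, change = 60 - 40 = 20¢

Answer: DISPENSED after coin 3, change 20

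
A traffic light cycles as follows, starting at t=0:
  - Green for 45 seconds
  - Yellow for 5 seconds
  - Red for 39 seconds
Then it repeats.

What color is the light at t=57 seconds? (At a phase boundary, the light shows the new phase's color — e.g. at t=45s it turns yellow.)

Cycle length = 45 + 5 + 39 = 89s
t = 57, phase_t = 57 mod 89 = 57
57 >= 50 → RED

Answer: red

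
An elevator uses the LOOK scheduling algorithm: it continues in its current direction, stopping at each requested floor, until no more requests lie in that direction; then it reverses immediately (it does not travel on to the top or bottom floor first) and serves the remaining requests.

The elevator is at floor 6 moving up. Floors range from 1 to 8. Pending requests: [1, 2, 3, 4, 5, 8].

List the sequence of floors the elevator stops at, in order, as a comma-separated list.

Current: 6, moving UP
Serve above first (ascending): [8]
Then reverse, serve below (descending): [5, 4, 3, 2, 1]

Answer: 8, 5, 4, 3, 2, 1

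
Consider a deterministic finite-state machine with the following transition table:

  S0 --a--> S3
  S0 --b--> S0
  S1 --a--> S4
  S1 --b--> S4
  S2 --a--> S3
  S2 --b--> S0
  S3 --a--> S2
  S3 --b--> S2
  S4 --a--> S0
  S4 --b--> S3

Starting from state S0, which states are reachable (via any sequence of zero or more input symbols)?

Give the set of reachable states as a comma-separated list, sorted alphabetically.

BFS from S0:
  visit S0: S0--a-->S3 (new), S0--b-->S0 (seen)
  visit S3: S3--a-->S2 (new), S3--b-->S2 (seen)
  visit S2: S2--a-->S3 (seen), S2--b-->S0 (seen)

Answer: S0, S2, S3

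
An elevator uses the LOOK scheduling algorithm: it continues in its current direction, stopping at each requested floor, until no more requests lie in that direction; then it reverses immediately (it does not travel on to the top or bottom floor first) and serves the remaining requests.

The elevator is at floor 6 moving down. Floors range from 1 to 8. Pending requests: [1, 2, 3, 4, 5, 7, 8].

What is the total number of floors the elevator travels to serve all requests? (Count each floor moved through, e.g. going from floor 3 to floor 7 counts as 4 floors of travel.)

Answer: 12

Derivation:
Start at floor 6 moving down, LOOK stop order: [5, 4, 3, 2, 1, 7, 8]
  6 → 5: |5-6| = 1, total = 1
  5 → 4: |4-5| = 1, total = 2
  4 → 3: |3-4| = 1, total = 3
  3 → 2: |2-3| = 1, total = 4
  2 → 1: |1-2| = 1, total = 5
  1 → 7: |7-1| = 6, total = 11
  7 → 8: |8-7| = 1, total = 12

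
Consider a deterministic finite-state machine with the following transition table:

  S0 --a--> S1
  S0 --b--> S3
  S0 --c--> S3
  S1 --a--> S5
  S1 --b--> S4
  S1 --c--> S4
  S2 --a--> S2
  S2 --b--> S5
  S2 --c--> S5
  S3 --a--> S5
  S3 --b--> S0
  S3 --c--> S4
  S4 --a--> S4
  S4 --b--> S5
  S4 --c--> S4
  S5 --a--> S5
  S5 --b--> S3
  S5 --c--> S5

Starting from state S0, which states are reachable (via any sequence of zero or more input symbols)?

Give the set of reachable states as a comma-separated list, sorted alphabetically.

Answer: S0, S1, S3, S4, S5

Derivation:
BFS from S0:
  visit S0: S0--a-->S1 (new), S0--b-->S3 (new), S0--c-->S3 (seen)
  visit S1: S1--a-->S5 (new), S1--b-->S4 (new), S1--c-->S4 (seen)
  visit S3: S3--a-->S5 (seen), S3--b-->S0 (seen), S3--c-->S4 (seen)
  visit S5: S5--a-->S5 (seen), S5--b-->S3 (seen), S5--c-->S5 (seen)
  visit S4: S4--a-->S4 (seen), S4--b-->S5 (seen), S4--c-->S4 (seen)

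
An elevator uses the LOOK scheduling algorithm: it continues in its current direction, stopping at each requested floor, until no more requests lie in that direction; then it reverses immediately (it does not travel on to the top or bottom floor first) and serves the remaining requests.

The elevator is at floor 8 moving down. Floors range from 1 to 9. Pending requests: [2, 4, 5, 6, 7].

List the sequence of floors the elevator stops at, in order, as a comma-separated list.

Current: 8, moving DOWN
Serve below first (descending): [7, 6, 5, 4, 2]
Then reverse, serve above (ascending): []

Answer: 7, 6, 5, 4, 2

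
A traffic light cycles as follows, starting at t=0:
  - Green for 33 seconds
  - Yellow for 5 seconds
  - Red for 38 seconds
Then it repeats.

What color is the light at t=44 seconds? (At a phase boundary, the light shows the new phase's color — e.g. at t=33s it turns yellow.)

Answer: red

Derivation:
Cycle length = 33 + 5 + 38 = 76s
t = 44, phase_t = 44 mod 76 = 44
44 >= 38 → RED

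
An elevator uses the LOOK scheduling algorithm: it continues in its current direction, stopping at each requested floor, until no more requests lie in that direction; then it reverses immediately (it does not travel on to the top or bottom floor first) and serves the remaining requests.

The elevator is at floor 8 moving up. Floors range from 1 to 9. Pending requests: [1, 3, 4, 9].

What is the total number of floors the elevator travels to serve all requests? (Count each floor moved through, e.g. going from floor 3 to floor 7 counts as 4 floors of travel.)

Start at floor 8 moving up, LOOK stop order: [9, 4, 3, 1]
  8 → 9: |9-8| = 1, total = 1
  9 → 4: |4-9| = 5, total = 6
  4 → 3: |3-4| = 1, total = 7
  3 → 1: |1-3| = 2, total = 9

Answer: 9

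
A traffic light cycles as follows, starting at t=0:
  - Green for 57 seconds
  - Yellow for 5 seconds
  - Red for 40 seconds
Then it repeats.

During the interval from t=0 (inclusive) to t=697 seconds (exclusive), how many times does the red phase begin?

Cycle = 57+5+40 = 102s
red phase starts at t = k*102 + 62 for k=0,1,2,...
Need k*102+62 < 697 → k < 6.225
k ∈ {0, ..., 6} → 7 starts

Answer: 7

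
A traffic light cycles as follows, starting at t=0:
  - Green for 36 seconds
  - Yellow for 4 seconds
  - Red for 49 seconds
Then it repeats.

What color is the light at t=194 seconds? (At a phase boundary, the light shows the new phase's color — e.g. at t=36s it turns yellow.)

Cycle length = 36 + 4 + 49 = 89s
t = 194, phase_t = 194 mod 89 = 16
16 < 36 (green end) → GREEN

Answer: green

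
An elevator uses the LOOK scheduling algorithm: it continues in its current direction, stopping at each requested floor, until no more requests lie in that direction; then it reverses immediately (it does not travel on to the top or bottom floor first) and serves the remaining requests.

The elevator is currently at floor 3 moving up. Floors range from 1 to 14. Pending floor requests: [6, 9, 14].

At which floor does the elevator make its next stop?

Current floor: 3, direction: up
Requests above: [6, 9, 14]
Requests below: []
Moving up and requests lie above → nearest above is min([6, 9, 14]) = 6

Answer: 6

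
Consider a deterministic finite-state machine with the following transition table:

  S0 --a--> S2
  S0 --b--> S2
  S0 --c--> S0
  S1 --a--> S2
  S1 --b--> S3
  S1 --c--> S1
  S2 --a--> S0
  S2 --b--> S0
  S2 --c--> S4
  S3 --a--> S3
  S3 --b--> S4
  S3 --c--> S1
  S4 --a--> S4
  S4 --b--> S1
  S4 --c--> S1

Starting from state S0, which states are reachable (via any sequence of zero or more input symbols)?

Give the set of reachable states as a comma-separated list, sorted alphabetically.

BFS from S0:
  visit S0: S0--a-->S2 (new), S0--b-->S2 (seen), S0--c-->S0 (seen)
  visit S2: S2--a-->S0 (seen), S2--b-->S0 (seen), S2--c-->S4 (new)
  visit S4: S4--a-->S4 (seen), S4--b-->S1 (new), S4--c-->S1 (seen)
  visit S1: S1--a-->S2 (seen), S1--b-->S3 (new), S1--c-->S1 (seen)
  visit S3: S3--a-->S3 (seen), S3--b-->S4 (seen), S3--c-->S1 (seen)

Answer: S0, S1, S2, S3, S4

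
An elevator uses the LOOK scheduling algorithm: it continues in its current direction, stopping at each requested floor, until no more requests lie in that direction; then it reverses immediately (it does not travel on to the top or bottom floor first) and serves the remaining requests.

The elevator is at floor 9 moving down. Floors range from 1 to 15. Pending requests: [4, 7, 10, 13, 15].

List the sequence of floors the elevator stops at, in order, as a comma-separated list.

Current: 9, moving DOWN
Serve below first (descending): [7, 4]
Then reverse, serve above (ascending): [10, 13, 15]

Answer: 7, 4, 10, 13, 15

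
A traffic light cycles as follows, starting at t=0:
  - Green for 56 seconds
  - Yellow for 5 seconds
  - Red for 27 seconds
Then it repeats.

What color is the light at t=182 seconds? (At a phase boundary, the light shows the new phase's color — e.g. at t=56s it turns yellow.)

Cycle length = 56 + 5 + 27 = 88s
t = 182, phase_t = 182 mod 88 = 6
6 < 56 (green end) → GREEN

Answer: green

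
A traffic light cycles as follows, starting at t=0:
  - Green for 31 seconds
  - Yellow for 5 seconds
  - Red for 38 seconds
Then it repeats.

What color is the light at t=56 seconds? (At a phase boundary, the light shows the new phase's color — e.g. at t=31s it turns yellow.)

Cycle length = 31 + 5 + 38 = 74s
t = 56, phase_t = 56 mod 74 = 56
56 >= 36 → RED

Answer: red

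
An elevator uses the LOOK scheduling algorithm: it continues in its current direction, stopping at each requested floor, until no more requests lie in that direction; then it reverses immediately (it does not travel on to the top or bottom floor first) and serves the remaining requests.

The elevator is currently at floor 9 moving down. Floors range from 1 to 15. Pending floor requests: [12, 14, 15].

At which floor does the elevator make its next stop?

Answer: 12

Derivation:
Current floor: 9, direction: down
Requests above: [12, 14, 15]
Requests below: []
Moving down but no requests below → reverse; nearest above is min([12, 14, 15]) = 12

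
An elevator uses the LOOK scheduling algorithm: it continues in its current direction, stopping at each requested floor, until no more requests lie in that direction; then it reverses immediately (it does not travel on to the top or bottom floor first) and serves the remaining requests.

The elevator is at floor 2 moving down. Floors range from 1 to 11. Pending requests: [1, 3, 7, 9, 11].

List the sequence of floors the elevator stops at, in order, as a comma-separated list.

Answer: 1, 3, 7, 9, 11

Derivation:
Current: 2, moving DOWN
Serve below first (descending): [1]
Then reverse, serve above (ascending): [3, 7, 9, 11]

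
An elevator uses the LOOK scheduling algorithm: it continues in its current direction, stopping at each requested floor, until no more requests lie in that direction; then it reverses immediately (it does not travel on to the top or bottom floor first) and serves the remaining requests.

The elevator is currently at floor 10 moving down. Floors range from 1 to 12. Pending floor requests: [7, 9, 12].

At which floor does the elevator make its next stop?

Answer: 9

Derivation:
Current floor: 10, direction: down
Requests above: [12]
Requests below: [7, 9]
Moving down and requests lie below → nearest below is max([7, 9]) = 9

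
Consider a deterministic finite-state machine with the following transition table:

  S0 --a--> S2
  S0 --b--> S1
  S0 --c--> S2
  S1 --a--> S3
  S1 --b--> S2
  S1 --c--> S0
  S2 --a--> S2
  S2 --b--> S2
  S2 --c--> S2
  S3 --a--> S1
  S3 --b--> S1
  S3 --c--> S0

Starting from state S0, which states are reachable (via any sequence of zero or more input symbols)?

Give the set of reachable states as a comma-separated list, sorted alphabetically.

BFS from S0:
  visit S0: S0--a-->S2 (new), S0--b-->S1 (new), S0--c-->S2 (seen)
  visit S2: S2--a-->S2 (seen), S2--b-->S2 (seen), S2--c-->S2 (seen)
  visit S1: S1--a-->S3 (new), S1--b-->S2 (seen), S1--c-->S0 (seen)
  visit S3: S3--a-->S1 (seen), S3--b-->S1 (seen), S3--c-->S0 (seen)

Answer: S0, S1, S2, S3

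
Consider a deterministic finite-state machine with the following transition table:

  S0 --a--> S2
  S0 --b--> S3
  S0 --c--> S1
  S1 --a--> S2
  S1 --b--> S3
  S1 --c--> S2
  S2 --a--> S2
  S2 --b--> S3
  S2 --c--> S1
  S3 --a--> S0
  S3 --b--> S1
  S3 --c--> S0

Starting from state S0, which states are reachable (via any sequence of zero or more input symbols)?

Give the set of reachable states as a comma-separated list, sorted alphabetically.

BFS from S0:
  visit S0: S0--a-->S2 (new), S0--b-->S3 (new), S0--c-->S1 (new)
  visit S2: S2--a-->S2 (seen), S2--b-->S3 (seen), S2--c-->S1 (seen)
  visit S3: S3--a-->S0 (seen), S3--b-->S1 (seen), S3--c-->S0 (seen)
  visit S1: S1--a-->S2 (seen), S1--b-->S3 (seen), S1--c-->S2 (seen)

Answer: S0, S1, S2, S3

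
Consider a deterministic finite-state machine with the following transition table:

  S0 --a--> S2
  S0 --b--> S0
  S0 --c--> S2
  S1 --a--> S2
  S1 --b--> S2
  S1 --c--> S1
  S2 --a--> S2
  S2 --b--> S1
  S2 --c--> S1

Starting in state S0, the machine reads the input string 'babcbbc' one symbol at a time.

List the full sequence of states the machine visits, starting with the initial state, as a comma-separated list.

Answer: S0, S0, S2, S1, S1, S2, S1, S1

Derivation:
Start: S0
  read 'b': S0 --b--> S0
  read 'a': S0 --a--> S2
  read 'b': S2 --b--> S1
  read 'c': S1 --c--> S1
  read 'b': S1 --b--> S2
  read 'b': S2 --b--> S1
  read 'c': S1 --c--> S1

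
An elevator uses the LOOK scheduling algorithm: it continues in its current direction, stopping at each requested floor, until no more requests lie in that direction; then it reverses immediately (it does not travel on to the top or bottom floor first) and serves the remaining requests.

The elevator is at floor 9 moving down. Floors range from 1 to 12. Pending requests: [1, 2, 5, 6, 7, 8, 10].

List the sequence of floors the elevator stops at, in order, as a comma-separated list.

Answer: 8, 7, 6, 5, 2, 1, 10

Derivation:
Current: 9, moving DOWN
Serve below first (descending): [8, 7, 6, 5, 2, 1]
Then reverse, serve above (ascending): [10]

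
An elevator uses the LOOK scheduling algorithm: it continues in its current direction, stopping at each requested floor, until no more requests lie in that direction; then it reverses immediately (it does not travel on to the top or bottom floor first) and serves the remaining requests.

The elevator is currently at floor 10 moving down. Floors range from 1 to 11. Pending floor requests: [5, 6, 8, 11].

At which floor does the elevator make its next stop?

Answer: 8

Derivation:
Current floor: 10, direction: down
Requests above: [11]
Requests below: [5, 6, 8]
Moving down and requests lie below → nearest below is max([5, 6, 8]) = 8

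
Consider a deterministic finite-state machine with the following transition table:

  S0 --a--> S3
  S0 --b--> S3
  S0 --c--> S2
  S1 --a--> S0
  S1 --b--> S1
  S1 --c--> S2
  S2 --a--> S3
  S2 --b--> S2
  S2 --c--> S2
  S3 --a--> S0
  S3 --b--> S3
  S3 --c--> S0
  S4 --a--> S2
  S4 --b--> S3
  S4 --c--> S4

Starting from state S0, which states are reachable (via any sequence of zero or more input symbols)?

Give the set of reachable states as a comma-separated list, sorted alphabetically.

BFS from S0:
  visit S0: S0--a-->S3 (new), S0--b-->S3 (seen), S0--c-->S2 (new)
  visit S3: S3--a-->S0 (seen), S3--b-->S3 (seen), S3--c-->S0 (seen)
  visit S2: S2--a-->S3 (seen), S2--b-->S2 (seen), S2--c-->S2 (seen)

Answer: S0, S2, S3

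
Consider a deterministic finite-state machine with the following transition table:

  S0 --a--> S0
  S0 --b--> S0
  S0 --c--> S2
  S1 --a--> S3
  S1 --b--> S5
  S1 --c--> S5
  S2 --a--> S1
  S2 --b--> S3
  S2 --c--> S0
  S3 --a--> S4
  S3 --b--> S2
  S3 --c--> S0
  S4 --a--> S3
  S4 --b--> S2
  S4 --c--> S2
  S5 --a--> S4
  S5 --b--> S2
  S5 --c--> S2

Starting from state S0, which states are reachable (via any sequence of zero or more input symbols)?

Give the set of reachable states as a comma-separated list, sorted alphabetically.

BFS from S0:
  visit S0: S0--a-->S0 (seen), S0--b-->S0 (seen), S0--c-->S2 (new)
  visit S2: S2--a-->S1 (new), S2--b-->S3 (new), S2--c-->S0 (seen)
  visit S1: S1--a-->S3 (seen), S1--b-->S5 (new), S1--c-->S5 (seen)
  visit S3: S3--a-->S4 (new), S3--b-->S2 (seen), S3--c-->S0 (seen)
  visit S5: S5--a-->S4 (seen), S5--b-->S2 (seen), S5--c-->S2 (seen)
  visit S4: S4--a-->S3 (seen), S4--b-->S2 (seen), S4--c-->S2 (seen)

Answer: S0, S1, S2, S3, S4, S5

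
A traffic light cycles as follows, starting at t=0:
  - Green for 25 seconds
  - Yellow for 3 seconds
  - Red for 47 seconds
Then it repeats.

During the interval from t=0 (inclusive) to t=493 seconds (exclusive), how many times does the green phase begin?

Answer: 7

Derivation:
Cycle = 25+3+47 = 75s
green phase starts at t = k*75 + 0 for k=0,1,2,...
Need k*75+0 < 493 → k < 6.573
k ∈ {0, ..., 6} → 7 starts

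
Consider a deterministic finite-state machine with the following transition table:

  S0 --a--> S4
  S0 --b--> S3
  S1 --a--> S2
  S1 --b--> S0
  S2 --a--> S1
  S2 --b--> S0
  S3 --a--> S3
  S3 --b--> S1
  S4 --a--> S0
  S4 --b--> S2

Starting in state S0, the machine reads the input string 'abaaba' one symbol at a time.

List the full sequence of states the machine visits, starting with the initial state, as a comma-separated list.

Answer: S0, S4, S2, S1, S2, S0, S4

Derivation:
Start: S0
  read 'a': S0 --a--> S4
  read 'b': S4 --b--> S2
  read 'a': S2 --a--> S1
  read 'a': S1 --a--> S2
  read 'b': S2 --b--> S0
  read 'a': S0 --a--> S4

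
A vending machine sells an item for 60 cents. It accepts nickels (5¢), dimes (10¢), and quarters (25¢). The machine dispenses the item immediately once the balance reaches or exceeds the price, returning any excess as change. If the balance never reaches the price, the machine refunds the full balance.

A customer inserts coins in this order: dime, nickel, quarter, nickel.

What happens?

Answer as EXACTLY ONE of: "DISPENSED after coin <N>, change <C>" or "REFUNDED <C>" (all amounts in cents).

Answer: REFUNDED 45

Derivation:
Price: 60¢
Coin 1 (dime, 10¢): balance = 10¢
Coin 2 (nickel, 5¢): balance = 15¢
Coin 3 (quarter, 25¢): balance = 40¢
Coin 4 (nickel, 5¢): balance = 45¢
All coins inserted, balance 45¢ < price 60¢ → REFUND 45¢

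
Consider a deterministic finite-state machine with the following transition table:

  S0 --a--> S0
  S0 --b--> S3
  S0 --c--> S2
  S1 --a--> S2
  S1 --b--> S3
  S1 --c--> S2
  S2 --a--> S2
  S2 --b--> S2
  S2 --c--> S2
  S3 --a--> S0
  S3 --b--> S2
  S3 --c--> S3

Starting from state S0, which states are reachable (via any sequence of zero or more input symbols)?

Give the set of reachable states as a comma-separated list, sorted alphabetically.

BFS from S0:
  visit S0: S0--a-->S0 (seen), S0--b-->S3 (new), S0--c-->S2 (new)
  visit S3: S3--a-->S0 (seen), S3--b-->S2 (seen), S3--c-->S3 (seen)
  visit S2: S2--a-->S2 (seen), S2--b-->S2 (seen), S2--c-->S2 (seen)

Answer: S0, S2, S3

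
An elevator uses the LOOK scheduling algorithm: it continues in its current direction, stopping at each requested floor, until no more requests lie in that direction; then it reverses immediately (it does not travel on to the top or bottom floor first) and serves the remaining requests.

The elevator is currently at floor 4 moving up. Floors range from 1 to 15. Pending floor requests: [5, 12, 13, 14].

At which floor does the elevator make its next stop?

Current floor: 4, direction: up
Requests above: [5, 12, 13, 14]
Requests below: []
Moving up and requests lie above → nearest above is min([5, 12, 13, 14]) = 5

Answer: 5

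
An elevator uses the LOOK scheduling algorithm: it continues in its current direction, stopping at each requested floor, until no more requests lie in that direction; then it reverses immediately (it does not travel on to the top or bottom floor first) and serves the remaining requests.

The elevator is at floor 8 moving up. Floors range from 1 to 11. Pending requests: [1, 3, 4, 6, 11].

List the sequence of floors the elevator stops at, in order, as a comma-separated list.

Answer: 11, 6, 4, 3, 1

Derivation:
Current: 8, moving UP
Serve above first (ascending): [11]
Then reverse, serve below (descending): [6, 4, 3, 1]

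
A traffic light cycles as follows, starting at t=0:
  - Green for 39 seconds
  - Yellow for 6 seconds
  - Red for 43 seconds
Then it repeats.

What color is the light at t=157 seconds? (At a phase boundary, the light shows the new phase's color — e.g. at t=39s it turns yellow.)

Answer: red

Derivation:
Cycle length = 39 + 6 + 43 = 88s
t = 157, phase_t = 157 mod 88 = 69
69 >= 45 → RED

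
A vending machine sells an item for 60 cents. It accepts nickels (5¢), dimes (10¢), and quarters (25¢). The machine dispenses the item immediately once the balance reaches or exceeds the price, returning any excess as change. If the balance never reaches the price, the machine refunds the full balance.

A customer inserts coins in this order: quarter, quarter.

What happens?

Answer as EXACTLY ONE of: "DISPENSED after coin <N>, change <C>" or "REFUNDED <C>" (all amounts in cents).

Price: 60¢
Coin 1 (quarter, 25¢): balance = 25¢
Coin 2 (quarter, 25¢): balance = 50¢
All coins inserted, balance 50¢ < price 60¢ → REFUND 50¢

Answer: REFUNDED 50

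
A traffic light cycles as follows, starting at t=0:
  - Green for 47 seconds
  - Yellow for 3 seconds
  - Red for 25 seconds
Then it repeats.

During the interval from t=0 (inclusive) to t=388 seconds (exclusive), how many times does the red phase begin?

Answer: 5

Derivation:
Cycle = 47+3+25 = 75s
red phase starts at t = k*75 + 50 for k=0,1,2,...
Need k*75+50 < 388 → k < 4.507
k ∈ {0, ..., 4} → 5 starts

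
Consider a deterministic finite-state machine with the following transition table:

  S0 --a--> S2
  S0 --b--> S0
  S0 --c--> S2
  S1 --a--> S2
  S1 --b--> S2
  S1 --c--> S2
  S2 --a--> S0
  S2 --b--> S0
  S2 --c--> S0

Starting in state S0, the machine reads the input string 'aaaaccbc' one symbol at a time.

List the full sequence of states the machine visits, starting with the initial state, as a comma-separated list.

Start: S0
  read 'a': S0 --a--> S2
  read 'a': S2 --a--> S0
  read 'a': S0 --a--> S2
  read 'a': S2 --a--> S0
  read 'c': S0 --c--> S2
  read 'c': S2 --c--> S0
  read 'b': S0 --b--> S0
  read 'c': S0 --c--> S2

Answer: S0, S2, S0, S2, S0, S2, S0, S0, S2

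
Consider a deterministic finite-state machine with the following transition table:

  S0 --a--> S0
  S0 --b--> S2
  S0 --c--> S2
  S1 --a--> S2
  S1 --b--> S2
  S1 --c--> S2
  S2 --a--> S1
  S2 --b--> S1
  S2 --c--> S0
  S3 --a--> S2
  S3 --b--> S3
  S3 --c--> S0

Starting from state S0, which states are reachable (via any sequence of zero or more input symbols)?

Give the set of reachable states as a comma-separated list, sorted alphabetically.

Answer: S0, S1, S2

Derivation:
BFS from S0:
  visit S0: S0--a-->S0 (seen), S0--b-->S2 (new), S0--c-->S2 (seen)
  visit S2: S2--a-->S1 (new), S2--b-->S1 (seen), S2--c-->S0 (seen)
  visit S1: S1--a-->S2 (seen), S1--b-->S2 (seen), S1--c-->S2 (seen)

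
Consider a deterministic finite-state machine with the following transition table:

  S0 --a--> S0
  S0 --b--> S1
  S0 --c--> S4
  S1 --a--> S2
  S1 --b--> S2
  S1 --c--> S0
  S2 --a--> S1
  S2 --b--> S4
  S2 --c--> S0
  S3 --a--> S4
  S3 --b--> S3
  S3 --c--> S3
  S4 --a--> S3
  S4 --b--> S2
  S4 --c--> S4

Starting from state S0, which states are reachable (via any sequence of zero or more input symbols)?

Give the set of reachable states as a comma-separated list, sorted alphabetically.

Answer: S0, S1, S2, S3, S4

Derivation:
BFS from S0:
  visit S0: S0--a-->S0 (seen), S0--b-->S1 (new), S0--c-->S4 (new)
  visit S1: S1--a-->S2 (new), S1--b-->S2 (seen), S1--c-->S0 (seen)
  visit S4: S4--a-->S3 (new), S4--b-->S2 (seen), S4--c-->S4 (seen)
  visit S2: S2--a-->S1 (seen), S2--b-->S4 (seen), S2--c-->S0 (seen)
  visit S3: S3--a-->S4 (seen), S3--b-->S3 (seen), S3--c-->S3 (seen)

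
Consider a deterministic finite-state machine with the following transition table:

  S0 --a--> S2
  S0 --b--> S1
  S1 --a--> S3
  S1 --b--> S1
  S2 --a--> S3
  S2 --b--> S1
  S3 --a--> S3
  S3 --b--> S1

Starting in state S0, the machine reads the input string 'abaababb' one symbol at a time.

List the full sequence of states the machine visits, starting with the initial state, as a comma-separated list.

Start: S0
  read 'a': S0 --a--> S2
  read 'b': S2 --b--> S1
  read 'a': S1 --a--> S3
  read 'a': S3 --a--> S3
  read 'b': S3 --b--> S1
  read 'a': S1 --a--> S3
  read 'b': S3 --b--> S1
  read 'b': S1 --b--> S1

Answer: S0, S2, S1, S3, S3, S1, S3, S1, S1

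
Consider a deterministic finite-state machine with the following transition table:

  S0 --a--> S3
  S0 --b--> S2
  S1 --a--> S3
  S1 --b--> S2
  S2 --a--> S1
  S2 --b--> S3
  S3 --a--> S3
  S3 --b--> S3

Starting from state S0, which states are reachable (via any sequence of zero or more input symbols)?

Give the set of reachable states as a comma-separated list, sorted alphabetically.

BFS from S0:
  visit S0: S0--a-->S3 (new), S0--b-->S2 (new)
  visit S3: S3--a-->S3 (seen), S3--b-->S3 (seen)
  visit S2: S2--a-->S1 (new), S2--b-->S3 (seen)
  visit S1: S1--a-->S3 (seen), S1--b-->S2 (seen)

Answer: S0, S1, S2, S3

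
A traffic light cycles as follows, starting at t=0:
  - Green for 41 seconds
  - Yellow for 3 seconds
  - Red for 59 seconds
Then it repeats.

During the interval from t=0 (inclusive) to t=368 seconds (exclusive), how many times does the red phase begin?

Cycle = 41+3+59 = 103s
red phase starts at t = k*103 + 44 for k=0,1,2,...
Need k*103+44 < 368 → k < 3.146
k ∈ {0, ..., 3} → 4 starts

Answer: 4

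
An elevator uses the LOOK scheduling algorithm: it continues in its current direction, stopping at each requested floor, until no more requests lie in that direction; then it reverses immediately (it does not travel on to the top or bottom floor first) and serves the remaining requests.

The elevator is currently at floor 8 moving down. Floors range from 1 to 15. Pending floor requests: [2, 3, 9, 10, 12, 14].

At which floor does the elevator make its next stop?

Answer: 3

Derivation:
Current floor: 8, direction: down
Requests above: [9, 10, 12, 14]
Requests below: [2, 3]
Moving down and requests lie below → nearest below is max([2, 3]) = 3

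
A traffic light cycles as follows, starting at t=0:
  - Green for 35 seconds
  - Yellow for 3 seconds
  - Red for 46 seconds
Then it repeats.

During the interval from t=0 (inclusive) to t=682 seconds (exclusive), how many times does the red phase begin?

Answer: 8

Derivation:
Cycle = 35+3+46 = 84s
red phase starts at t = k*84 + 38 for k=0,1,2,...
Need k*84+38 < 682 → k < 7.667
k ∈ {0, ..., 7} → 8 starts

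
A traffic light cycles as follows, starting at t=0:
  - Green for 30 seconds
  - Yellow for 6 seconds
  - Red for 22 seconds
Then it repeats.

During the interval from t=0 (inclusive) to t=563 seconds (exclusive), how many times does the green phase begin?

Cycle = 30+6+22 = 58s
green phase starts at t = k*58 + 0 for k=0,1,2,...
Need k*58+0 < 563 → k < 9.707
k ∈ {0, ..., 9} → 10 starts

Answer: 10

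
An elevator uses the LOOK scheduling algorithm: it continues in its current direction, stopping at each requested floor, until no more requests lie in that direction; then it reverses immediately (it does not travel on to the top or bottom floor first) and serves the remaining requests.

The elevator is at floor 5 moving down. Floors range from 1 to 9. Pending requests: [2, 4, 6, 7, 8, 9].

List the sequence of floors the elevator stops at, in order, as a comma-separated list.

Current: 5, moving DOWN
Serve below first (descending): [4, 2]
Then reverse, serve above (ascending): [6, 7, 8, 9]

Answer: 4, 2, 6, 7, 8, 9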